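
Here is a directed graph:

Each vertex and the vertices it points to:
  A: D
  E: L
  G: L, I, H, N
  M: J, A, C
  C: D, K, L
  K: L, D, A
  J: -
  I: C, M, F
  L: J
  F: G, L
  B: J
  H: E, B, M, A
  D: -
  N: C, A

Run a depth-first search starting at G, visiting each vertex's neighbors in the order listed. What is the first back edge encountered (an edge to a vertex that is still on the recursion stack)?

DFS from G (visiting each vertex's neighbors in the order listed); mark gray on enter, black on exit:
G gray
  L gray
    J gray
    J black
  L black
  I gray
    C gray
      D gray
      D black
      K gray
        K→L: L black — skip
        K→D: D black — skip
        A gray
          A→D: D black — skip
        A black
      K black
      C→L: L black — skip
    C black
    M gray
      M→J: J black — skip
      M→A: A black — skip
      M→C: C black — skip
    M black
    F gray
      F→G: G is gray → back edge
First back edge: F → G.

F->G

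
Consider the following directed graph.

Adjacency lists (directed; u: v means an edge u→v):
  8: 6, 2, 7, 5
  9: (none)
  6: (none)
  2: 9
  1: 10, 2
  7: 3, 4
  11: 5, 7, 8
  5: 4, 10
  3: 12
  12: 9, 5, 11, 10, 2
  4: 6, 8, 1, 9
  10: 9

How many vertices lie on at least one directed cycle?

A vertex is on a directed cycle iff it belongs to a strongly connected component of size ≥ 2 (or has a self-loop).
The vertices on cycles are {3, 4, 5, 7, 8, 11, 12} — 7 in total.

7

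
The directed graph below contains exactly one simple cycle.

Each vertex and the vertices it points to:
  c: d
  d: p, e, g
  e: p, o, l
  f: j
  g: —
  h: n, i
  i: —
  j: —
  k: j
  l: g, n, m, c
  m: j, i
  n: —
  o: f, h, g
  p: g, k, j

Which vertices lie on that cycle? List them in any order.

c, d, e, l

DFS with gray/black marking from e:
e gray
  p gray
    g gray
    g black
    k gray
      j gray
      j black
    k black
    p→j: j black — skip
  p black
  o gray
    f gray
      f→j: j black — skip
    f black
    h gray
      n gray
      n black
      i gray
      i black
    h black
    o→g: g black — skip
  o black
  l gray
    l→g: g black — skip
    l→n: n black — skip
    m gray
      m→j: j black — skip
      m→i: i black — skip
    m black
    c gray
      d gray
        d→p: p black — skip
        d→e: e is gray → back edge
Back edge closes the cycle e → l → c → d → e; its vertices are {c, d, e, l}.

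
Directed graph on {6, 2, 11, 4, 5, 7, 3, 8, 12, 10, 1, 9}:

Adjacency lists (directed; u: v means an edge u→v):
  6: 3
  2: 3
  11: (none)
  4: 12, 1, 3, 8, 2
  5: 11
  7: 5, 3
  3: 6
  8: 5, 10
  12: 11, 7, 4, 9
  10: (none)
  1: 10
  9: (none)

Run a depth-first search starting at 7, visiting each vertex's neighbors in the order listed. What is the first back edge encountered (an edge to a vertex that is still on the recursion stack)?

6→3

DFS from 7 (visiting each vertex's neighbors in the order listed); mark gray on enter, black on exit:
7 gray
  5 gray
    11 gray
    11 black
  5 black
  3 gray
    6 gray
      6→3: 3 is gray → back edge
First back edge: 6 → 3.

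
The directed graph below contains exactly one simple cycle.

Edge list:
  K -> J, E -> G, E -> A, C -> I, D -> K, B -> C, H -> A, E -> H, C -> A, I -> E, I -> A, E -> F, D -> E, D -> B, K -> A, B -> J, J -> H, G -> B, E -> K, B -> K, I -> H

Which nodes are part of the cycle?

B, C, E, G, I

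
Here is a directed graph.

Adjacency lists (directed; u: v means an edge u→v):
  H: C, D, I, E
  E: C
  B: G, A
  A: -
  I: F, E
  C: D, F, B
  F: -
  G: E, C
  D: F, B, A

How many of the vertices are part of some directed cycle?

5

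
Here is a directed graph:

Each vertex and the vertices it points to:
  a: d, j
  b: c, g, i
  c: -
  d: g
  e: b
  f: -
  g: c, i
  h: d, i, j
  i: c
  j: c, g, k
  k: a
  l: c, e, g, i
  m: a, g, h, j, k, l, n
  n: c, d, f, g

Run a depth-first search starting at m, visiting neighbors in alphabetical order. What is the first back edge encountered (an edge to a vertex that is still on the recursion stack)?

DFS from m (visiting neighbors in alphabetical order); mark gray on enter, black on exit:
m gray
  a gray
    d gray
      g gray
        c gray
        c black
        i gray
          i→c: c black — skip
        i black
      g black
    d black
    j gray
      j→c: c black — skip
      j→g: g black — skip
      k gray
        k→a: a is gray → back edge
First back edge: k → a.

k->a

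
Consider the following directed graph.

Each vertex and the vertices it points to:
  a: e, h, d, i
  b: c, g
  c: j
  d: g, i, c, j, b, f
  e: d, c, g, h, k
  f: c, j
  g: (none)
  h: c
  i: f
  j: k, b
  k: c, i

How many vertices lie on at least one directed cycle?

6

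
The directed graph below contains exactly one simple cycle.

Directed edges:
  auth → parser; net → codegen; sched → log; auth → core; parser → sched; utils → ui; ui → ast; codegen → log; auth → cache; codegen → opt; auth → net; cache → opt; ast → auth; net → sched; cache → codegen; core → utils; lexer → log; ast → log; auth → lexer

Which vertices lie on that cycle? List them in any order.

ui, ast, auth, core, utils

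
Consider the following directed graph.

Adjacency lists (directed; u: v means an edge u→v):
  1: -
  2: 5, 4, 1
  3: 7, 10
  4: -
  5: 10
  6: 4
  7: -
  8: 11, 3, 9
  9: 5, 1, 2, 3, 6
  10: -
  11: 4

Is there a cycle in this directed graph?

No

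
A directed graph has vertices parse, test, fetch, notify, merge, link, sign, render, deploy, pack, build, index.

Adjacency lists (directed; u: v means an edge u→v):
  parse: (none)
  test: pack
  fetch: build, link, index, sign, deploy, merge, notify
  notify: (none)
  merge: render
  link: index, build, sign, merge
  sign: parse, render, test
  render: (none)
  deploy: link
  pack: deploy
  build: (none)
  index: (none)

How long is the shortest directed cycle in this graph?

For each vertex v, BFS finds the shortest path from v back to v.
The shortest such closed walk is link → sign → test → pack → deploy → link, length 5.

5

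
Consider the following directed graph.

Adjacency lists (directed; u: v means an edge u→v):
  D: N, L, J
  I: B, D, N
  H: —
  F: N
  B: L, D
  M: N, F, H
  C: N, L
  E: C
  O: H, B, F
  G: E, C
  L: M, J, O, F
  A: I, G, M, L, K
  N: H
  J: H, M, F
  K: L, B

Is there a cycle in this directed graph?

Yes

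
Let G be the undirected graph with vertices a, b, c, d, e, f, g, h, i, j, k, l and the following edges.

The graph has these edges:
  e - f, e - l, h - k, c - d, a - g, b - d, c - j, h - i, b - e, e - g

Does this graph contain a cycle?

DFS, tracking each vertex's parent; an edge to a visited non-parent vertex closes a cycle.
Start from f:
visit f (parent –)
  visit e (parent f)
    visit g (parent e)
      g–e: parent, skip
      visit a (parent g)
        a–g: parent, skip
    visit b (parent e)
      b–e: parent, skip
      visit d (parent b)
        d–b: parent, skip
        visit c (parent d)
          visit j (parent c)
            j–c: parent, skip
          c–d: parent, skip
    visit l (parent e)
      l–e: parent, skip
    e–f: parent, skip
visit h (parent –)
  visit k (parent h)
    k–h: parent, skip
  visit i (parent h)
    i–h: parent, skip
No non-parent visited neighbor found — the graph is a forest.

No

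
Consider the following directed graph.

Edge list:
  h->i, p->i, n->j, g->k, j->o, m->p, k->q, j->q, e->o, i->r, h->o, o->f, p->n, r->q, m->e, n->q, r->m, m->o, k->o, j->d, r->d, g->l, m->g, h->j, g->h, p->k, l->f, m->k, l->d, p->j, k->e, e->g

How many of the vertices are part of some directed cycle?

A vertex is on a directed cycle iff it belongs to a strongly connected component of size ≥ 2 (or has a self-loop).
The vertices on cycles are {e, g, h, i, k, m, p, r} — 8 in total.

8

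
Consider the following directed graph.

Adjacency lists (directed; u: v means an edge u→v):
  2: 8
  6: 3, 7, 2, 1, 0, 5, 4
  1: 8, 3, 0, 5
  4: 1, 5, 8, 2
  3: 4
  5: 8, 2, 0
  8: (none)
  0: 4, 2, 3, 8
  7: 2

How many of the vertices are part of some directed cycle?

A vertex is on a directed cycle iff it belongs to a strongly connected component of size ≥ 2 (or has a self-loop).
The vertices on cycles are {0, 1, 3, 4, 5} — 5 in total.

5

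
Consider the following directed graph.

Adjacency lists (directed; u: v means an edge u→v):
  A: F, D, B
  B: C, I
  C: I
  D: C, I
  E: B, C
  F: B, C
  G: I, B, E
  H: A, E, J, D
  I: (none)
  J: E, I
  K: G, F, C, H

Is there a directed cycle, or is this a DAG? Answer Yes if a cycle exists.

DFS with white/gray/black marking, starting from J:
J gray
  E gray
    B gray
      C gray
        I gray
        I black
      C black
      B→I: I black — skip
    B black
    E→C: C black — skip
  E black
  J→I: I black — skip
J black
A gray
  F gray
    F→B: B black — skip
    F→C: C black — skip
  F black
  D gray
    D→C: C black — skip
    D→I: I black — skip
  D black
  A→B: B black — skip
A black
G gray
  G→I: I black — skip
  G→B: B black — skip
  G→E: E black — skip
G black
H gray
  H→A: A black — skip
  H→E: E black — skip
  H→J: J black — skip
  H→D: D black — skip
H black
K gray
  K→G: G black — skip
  K→F: F black — skip
  K→C: C black — skip
  K→H: H black — skip
K black
Every edge goes to a white or black vertex — no back edge, so the graph is acyclic.

No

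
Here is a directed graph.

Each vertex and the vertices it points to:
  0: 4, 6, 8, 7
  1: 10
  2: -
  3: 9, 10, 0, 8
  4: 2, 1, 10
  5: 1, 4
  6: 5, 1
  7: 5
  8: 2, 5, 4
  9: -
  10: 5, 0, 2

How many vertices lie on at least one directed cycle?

8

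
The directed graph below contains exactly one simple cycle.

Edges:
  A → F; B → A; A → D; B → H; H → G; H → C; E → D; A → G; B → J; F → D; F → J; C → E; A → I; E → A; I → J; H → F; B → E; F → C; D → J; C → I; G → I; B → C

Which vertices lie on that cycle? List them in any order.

A, C, E, F

DFS with gray/black marking from E:
E gray
  D gray
    J gray
    J black
  D black
  A gray
    I gray
      I→J: J black — skip
    I black
    F gray
      F→D: D black — skip
      F→J: J black — skip
      C gray
        C→E: E is gray → back edge
Back edge closes the cycle E → A → F → C → E; its vertices are {A, C, E, F}.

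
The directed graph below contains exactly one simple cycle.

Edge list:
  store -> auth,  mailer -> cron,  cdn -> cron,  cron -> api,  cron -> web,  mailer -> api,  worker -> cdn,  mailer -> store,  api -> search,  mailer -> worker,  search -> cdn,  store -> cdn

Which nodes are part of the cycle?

DFS with gray/black marking from cron:
cron gray
  api gray
    search gray
      cdn gray
        cdn→cron: cron is gray → back edge
Back edge closes the cycle cron → api → search → cdn → cron; its vertices are {api, cdn, cron, search}.

api, cdn, cron, search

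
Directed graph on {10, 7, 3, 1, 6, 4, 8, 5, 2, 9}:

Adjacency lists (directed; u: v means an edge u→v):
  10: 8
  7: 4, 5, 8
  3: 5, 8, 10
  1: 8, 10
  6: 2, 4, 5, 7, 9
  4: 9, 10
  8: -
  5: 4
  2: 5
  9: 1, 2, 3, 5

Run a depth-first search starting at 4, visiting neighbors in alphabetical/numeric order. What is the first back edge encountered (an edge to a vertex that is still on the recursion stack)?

DFS from 4 (visiting neighbors in alphabetical/numeric order); mark gray on enter, black on exit:
4 gray
  9 gray
    1 gray
      8 gray
      8 black
      10 gray
        10→8: 8 black — skip
      10 black
    1 black
    2 gray
      5 gray
        5→4: 4 is gray → back edge
First back edge: 5 → 4.

5→4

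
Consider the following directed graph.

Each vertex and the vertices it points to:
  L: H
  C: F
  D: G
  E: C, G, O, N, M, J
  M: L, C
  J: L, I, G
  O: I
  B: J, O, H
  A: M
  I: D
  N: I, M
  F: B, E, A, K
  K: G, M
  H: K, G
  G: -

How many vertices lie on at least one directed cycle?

11

A vertex is on a directed cycle iff it belongs to a strongly connected component of size ≥ 2 (or has a self-loop).
The vertices on cycles are {A, B, C, E, F, H, J, K, L, M, N} — 11 in total.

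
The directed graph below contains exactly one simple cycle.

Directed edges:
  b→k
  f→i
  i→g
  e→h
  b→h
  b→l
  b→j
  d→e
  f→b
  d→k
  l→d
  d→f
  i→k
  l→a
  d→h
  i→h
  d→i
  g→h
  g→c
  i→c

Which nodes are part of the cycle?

b, d, f, l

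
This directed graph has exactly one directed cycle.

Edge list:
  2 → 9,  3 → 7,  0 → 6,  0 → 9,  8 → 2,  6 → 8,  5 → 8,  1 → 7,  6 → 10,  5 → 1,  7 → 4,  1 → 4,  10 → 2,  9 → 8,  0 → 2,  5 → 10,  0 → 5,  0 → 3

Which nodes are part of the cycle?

2, 8, 9

DFS with gray/black marking from 2:
2 gray
  9 gray
    8 gray
      8→2: 2 is gray → back edge
Back edge closes the cycle 2 → 9 → 8 → 2; its vertices are {2, 8, 9}.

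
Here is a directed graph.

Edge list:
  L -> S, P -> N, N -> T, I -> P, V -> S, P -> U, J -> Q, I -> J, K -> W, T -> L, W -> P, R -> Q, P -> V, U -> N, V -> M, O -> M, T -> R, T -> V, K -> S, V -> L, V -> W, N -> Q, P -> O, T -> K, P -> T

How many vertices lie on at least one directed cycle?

A vertex is on a directed cycle iff it belongs to a strongly connected component of size ≥ 2 (or has a self-loop).
The vertices on cycles are {K, N, P, T, U, V, W} — 7 in total.

7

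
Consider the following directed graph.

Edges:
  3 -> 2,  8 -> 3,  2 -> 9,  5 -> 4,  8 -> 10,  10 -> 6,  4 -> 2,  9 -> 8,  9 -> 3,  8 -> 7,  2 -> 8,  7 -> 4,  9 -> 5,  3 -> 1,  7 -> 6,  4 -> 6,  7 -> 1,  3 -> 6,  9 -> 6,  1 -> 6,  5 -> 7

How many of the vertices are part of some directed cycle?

7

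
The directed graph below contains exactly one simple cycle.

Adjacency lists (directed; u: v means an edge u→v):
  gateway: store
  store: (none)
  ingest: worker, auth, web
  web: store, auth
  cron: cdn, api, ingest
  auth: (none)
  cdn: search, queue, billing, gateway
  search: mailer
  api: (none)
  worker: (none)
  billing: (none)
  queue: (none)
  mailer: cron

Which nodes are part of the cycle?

cdn, cron, mailer, search

DFS with gray/black marking from cron:
cron gray
  cdn gray
    search gray
      mailer gray
        mailer→cron: cron is gray → back edge
Back edge closes the cycle cron → cdn → search → mailer → cron; its vertices are {cdn, cron, mailer, search}.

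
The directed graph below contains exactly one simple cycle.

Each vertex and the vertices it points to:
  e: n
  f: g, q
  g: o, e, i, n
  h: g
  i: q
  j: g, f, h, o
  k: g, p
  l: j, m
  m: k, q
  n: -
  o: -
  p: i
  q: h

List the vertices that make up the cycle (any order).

g, h, i, q

DFS with gray/black marking from h:
h gray
  g gray
    o gray
    o black
    e gray
      n gray
      n black
    e black
    i gray
      q gray
        q→h: h is gray → back edge
Back edge closes the cycle h → g → i → q → h; its vertices are {g, h, i, q}.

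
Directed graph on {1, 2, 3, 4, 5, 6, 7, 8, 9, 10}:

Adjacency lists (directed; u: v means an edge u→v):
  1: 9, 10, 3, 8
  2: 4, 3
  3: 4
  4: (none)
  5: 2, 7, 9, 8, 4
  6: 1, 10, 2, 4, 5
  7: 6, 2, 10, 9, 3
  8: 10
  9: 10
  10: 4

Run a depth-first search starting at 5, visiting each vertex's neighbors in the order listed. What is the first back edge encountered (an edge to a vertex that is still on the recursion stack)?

6->5

DFS from 5 (visiting each vertex's neighbors in the order listed); mark gray on enter, black on exit:
5 gray
  2 gray
    4 gray
    4 black
    3 gray
      3→4: 4 black — skip
    3 black
  2 black
  7 gray
    6 gray
      1 gray
        9 gray
          10 gray
            10→4: 4 black — skip
          10 black
        9 black
        1→10: 10 black — skip
        1→3: 3 black — skip
        8 gray
          8→10: 10 black — skip
        8 black
      1 black
      6→10: 10 black — skip
      6→2: 2 black — skip
      6→4: 4 black — skip
      6→5: 5 is gray → back edge
First back edge: 6 → 5.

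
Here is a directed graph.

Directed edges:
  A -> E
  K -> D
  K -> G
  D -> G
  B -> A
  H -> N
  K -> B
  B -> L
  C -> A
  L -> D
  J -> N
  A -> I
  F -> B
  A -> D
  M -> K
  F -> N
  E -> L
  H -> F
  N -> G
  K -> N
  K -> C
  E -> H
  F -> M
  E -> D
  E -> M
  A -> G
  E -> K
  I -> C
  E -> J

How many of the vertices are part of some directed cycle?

A vertex is on a directed cycle iff it belongs to a strongly connected component of size ≥ 2 (or has a self-loop).
The vertices on cycles are {A, B, C, E, F, H, I, K, M} — 9 in total.

9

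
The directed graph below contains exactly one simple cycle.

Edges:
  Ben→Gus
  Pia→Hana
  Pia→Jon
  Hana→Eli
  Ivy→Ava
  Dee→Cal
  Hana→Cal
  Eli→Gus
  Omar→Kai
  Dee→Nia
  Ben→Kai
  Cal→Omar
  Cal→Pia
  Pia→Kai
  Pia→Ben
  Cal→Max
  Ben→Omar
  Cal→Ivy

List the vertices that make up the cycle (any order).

DFS with gray/black marking from Cal:
Cal gray
  Max gray
  Max black
  Ivy gray
    Ava gray
    Ava black
  Ivy black
  Pia gray
    Hana gray
      Hana→Cal: Cal is gray → back edge
Back edge closes the cycle Cal → Pia → Hana → Cal; its vertices are {Cal, Pia, Hana}.

Cal, Pia, Hana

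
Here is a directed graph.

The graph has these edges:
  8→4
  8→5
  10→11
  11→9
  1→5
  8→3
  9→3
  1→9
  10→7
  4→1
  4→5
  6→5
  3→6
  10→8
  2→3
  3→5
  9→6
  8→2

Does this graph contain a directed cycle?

DFS with white/gray/black marking, starting from 10:
10 gray
  7 gray
  7 black
  8 gray
    5 gray
    5 black
    4 gray
      1 gray
        1→5: 5 black — skip
        9 gray
          3 gray
            6 gray
              6→5: 5 black — skip
            6 black
            3→5: 5 black — skip
          3 black
          9→6: 6 black — skip
        9 black
      1 black
      4→5: 5 black — skip
    4 black
    2 gray
      2→3: 3 black — skip
    2 black
    8→3: 3 black — skip
  8 black
  11 gray
    11→9: 9 black — skip
  11 black
10 black
Every edge goes to a white or black vertex — no back edge, so the graph is acyclic.

No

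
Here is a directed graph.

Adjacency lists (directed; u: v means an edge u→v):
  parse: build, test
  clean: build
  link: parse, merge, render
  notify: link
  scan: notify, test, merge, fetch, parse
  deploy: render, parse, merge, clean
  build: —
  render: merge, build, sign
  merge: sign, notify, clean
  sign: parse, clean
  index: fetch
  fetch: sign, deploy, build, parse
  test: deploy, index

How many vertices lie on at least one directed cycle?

A vertex is on a directed cycle iff it belongs to a strongly connected component of size ≥ 2 (or has a self-loop).
The vertices on cycles are {link, sign, test, fetch, index, merge, parse, deploy, notify, render} — 10 in total.

10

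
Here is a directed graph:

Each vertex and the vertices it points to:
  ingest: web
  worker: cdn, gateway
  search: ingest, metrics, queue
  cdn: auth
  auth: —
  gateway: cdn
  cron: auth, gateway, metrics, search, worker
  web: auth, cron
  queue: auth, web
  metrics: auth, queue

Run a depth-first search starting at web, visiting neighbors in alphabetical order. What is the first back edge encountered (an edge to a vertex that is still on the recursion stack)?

queue->web

DFS from web (visiting neighbors in alphabetical order); mark gray on enter, black on exit:
web gray
  auth gray
  auth black
  cron gray
    cron→auth: auth black — skip
    gateway gray
      cdn gray
        cdn→auth: auth black — skip
      cdn black
    gateway black
    metrics gray
      metrics→auth: auth black — skip
      queue gray
        queue→auth: auth black — skip
        queue→web: web is gray → back edge
First back edge: queue → web.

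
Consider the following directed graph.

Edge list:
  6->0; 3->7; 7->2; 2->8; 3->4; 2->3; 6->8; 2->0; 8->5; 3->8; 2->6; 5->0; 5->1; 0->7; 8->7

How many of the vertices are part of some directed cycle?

A vertex is on a directed cycle iff it belongs to a strongly connected component of size ≥ 2 (or has a self-loop).
The vertices on cycles are {0, 2, 3, 5, 6, 7, 8} — 7 in total.

7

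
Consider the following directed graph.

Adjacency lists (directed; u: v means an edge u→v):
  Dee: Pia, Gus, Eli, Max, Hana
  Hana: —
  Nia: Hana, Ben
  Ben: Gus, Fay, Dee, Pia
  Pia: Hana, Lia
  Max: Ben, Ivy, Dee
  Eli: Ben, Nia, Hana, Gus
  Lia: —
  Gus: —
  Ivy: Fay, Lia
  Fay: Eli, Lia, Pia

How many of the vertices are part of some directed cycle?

7

A vertex is on a directed cycle iff it belongs to a strongly connected component of size ≥ 2 (or has a self-loop).
The vertices on cycles are {Ben, Dee, Eli, Fay, Ivy, Max, Nia} — 7 in total.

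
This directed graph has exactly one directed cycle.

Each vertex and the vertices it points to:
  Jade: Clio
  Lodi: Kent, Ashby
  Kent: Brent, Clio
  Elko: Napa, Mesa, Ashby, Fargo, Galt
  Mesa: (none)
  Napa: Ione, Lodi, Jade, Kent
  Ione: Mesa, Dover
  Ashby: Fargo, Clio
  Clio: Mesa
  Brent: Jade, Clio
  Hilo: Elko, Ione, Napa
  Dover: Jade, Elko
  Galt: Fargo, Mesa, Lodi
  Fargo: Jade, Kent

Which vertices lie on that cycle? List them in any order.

Elko, Ione, Napa, Dover

DFS with gray/black marking from Elko:
Elko gray
  Napa gray
    Ione gray
      Mesa gray
      Mesa black
      Dover gray
        Jade gray
          Clio gray
            Clio→Mesa: Mesa black — skip
          Clio black
        Jade black
        Dover→Elko: Elko is gray → back edge
Back edge closes the cycle Elko → Napa → Ione → Dover → Elko; its vertices are {Elko, Ione, Napa, Dover}.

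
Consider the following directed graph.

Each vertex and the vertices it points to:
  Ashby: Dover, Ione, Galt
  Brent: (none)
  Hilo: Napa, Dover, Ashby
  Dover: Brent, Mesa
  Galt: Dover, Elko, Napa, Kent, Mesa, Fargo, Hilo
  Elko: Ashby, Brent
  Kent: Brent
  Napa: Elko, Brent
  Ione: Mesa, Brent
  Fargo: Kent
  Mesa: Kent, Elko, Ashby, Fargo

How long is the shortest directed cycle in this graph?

For each vertex v, BFS finds the shortest path from v back to v.
The shortest such closed walk is Galt → Hilo → Ashby → Galt, length 3.

3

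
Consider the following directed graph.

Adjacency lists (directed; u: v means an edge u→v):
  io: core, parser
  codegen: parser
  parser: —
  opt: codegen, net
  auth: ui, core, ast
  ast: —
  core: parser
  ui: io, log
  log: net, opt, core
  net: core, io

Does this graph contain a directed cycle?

No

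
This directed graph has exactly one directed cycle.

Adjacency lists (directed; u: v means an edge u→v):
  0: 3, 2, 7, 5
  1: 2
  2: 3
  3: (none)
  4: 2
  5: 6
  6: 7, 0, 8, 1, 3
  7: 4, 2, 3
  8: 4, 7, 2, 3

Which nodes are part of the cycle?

DFS with gray/black marking from 6:
6 gray
  7 gray
    4 gray
      2 gray
        3 gray
        3 black
      2 black
    4 black
    7→2: 2 black — skip
    7→3: 3 black — skip
  7 black
  0 gray
    0→3: 3 black — skip
    0→2: 2 black — skip
    0→7: 7 black — skip
    5 gray
      5→6: 6 is gray → back edge
Back edge closes the cycle 6 → 0 → 5 → 6; its vertices are {0, 5, 6}.

0, 5, 6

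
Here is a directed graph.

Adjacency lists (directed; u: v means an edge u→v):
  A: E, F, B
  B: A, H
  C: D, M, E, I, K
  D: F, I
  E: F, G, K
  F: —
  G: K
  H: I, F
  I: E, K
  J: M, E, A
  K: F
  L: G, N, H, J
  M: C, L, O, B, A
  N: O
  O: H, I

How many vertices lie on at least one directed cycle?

A vertex is on a directed cycle iff it belongs to a strongly connected component of size ≥ 2 (or has a self-loop).
The vertices on cycles are {A, B, C, J, L, M} — 6 in total.

6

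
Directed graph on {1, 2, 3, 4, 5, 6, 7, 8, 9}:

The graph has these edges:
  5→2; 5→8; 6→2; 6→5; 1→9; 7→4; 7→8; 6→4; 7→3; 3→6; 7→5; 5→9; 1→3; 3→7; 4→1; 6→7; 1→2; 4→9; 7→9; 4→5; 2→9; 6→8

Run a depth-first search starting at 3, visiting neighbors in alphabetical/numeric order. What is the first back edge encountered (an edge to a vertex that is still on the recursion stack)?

1→3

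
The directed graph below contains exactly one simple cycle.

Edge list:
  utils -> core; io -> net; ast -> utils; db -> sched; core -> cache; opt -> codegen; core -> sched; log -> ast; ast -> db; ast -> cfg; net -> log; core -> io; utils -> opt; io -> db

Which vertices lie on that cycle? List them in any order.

io, ast, log, net, core, utils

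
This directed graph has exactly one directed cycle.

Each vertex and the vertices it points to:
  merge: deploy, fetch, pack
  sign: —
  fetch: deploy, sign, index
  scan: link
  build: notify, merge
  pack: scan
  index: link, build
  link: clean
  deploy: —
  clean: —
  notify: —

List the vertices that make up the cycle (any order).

build, fetch, index, merge

DFS with gray/black marking from merge:
merge gray
  deploy gray
  deploy black
  fetch gray
    fetch→deploy: deploy black — skip
    sign gray
    sign black
    index gray
      link gray
        clean gray
        clean black
      link black
      build gray
        notify gray
        notify black
        build→merge: merge is gray → back edge
Back edge closes the cycle merge → fetch → index → build → merge; its vertices are {build, fetch, index, merge}.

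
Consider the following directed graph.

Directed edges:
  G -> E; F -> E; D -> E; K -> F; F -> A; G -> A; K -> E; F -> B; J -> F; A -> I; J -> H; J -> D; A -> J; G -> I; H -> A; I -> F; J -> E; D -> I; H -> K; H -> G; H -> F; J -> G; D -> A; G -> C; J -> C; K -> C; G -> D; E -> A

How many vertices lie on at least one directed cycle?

9

A vertex is on a directed cycle iff it belongs to a strongly connected component of size ≥ 2 (or has a self-loop).
The vertices on cycles are {A, D, E, F, G, H, I, J, K} — 9 in total.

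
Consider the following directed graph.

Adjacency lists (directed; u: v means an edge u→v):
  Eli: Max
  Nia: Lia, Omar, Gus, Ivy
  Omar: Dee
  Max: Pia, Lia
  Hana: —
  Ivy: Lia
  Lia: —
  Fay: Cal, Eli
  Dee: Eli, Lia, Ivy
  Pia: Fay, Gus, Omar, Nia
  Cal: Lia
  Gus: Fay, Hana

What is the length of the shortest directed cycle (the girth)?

For each vertex v, BFS finds the shortest path from v back to v.
The shortest such closed walk is Pia → Fay → Eli → Max → Pia, length 4.

4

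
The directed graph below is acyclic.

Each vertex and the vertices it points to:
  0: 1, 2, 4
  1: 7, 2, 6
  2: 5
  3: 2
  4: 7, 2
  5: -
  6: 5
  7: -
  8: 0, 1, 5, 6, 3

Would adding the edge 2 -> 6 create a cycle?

Adding 2→6 creates a cycle iff 6 can already reach 2.
Explore from 6: no path reaches 2. The graph stays acyclic.

No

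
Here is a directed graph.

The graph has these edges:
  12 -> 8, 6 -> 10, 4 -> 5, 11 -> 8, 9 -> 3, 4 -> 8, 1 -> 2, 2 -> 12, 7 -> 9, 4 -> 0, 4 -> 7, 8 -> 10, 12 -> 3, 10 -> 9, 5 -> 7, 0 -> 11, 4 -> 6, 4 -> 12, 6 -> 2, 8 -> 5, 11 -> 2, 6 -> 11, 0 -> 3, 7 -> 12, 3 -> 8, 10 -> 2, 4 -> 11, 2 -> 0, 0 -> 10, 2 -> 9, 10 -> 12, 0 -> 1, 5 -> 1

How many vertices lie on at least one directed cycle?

A vertex is on a directed cycle iff it belongs to a strongly connected component of size ≥ 2 (or has a self-loop).
The vertices on cycles are {0, 1, 2, 3, 5, 7, 8, 9, 10, 11, 12} — 11 in total.

11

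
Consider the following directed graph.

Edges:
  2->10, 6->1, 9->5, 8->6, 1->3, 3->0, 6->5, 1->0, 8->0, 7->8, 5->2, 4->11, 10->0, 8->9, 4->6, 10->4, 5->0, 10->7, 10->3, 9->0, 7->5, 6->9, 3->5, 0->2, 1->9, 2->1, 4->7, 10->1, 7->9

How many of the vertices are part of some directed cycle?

A vertex is on a directed cycle iff it belongs to a strongly connected component of size ≥ 2 (or has a self-loop).
The vertices on cycles are {0, 1, 2, 3, 4, 5, 6, 7, 8, 9, 10} — 11 in total.

11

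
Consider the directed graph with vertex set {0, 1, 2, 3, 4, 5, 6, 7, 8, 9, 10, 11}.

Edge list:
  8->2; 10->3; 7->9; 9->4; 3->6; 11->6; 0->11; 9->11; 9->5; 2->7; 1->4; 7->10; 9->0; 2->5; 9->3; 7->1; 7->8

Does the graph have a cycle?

Yes

DFS with white/gray/black marking, starting from 3:
3 gray
  6 gray
  6 black
3 black
0 gray
  11 gray
    11→6: 6 black — skip
  11 black
0 black
1 gray
  4 gray
  4 black
1 black
2 gray
  7 gray
    10 gray
      10→3: 3 black — skip
    10 black
    7→1: 1 black — skip
    9 gray
      9→4: 4 black — skip
      9→0: 0 black — skip
      9→3: 3 black — skip
      9→11: 11 black — skip
      5 gray
      5 black
    9 black
    8 gray
      8→2: 2 is gray → back edge
Back edge found, so a cycle exists: 2 → 7 → 8 → 2.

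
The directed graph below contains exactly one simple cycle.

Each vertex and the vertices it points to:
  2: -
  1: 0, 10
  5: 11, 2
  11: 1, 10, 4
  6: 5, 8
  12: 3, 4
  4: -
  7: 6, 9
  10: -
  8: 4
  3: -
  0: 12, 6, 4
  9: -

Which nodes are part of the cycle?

0, 1, 5, 6, 11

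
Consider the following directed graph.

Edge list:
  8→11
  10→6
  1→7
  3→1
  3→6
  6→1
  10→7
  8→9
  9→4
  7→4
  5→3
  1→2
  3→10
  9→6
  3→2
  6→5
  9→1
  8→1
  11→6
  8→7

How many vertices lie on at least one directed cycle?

A vertex is on a directed cycle iff it belongs to a strongly connected component of size ≥ 2 (or has a self-loop).
The vertices on cycles are {3, 5, 6, 10} — 4 in total.

4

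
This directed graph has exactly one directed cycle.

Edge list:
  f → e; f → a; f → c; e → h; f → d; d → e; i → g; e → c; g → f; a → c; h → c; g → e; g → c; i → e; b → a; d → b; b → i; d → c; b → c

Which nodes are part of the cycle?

b, d, f, g, i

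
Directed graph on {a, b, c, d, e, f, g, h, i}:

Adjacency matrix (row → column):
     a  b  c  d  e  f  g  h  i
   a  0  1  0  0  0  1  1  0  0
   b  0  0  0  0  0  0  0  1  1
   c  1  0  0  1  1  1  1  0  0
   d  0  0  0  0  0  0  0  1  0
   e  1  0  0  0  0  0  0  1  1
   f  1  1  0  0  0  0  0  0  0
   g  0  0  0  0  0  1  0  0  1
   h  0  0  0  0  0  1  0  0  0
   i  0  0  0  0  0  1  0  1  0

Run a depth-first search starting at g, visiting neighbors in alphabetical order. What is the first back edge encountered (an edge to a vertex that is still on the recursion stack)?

h->f

DFS from g (visiting neighbors in alphabetical order); mark gray on enter, black on exit:
g gray
  f gray
    a gray
      b gray
        h gray
          h→f: f is gray → back edge
First back edge: h → f.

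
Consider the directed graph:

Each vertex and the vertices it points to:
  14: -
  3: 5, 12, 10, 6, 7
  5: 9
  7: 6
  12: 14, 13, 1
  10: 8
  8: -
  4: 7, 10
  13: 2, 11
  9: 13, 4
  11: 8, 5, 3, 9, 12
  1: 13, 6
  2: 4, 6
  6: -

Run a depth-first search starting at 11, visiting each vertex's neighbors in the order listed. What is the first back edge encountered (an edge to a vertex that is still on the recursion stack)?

13→11

DFS from 11 (visiting each vertex's neighbors in the order listed); mark gray on enter, black on exit:
11 gray
  8 gray
  8 black
  5 gray
    9 gray
      13 gray
        2 gray
          4 gray
            7 gray
              6 gray
              6 black
            7 black
            10 gray
              10→8: 8 black — skip
            10 black
          4 black
          2→6: 6 black — skip
        2 black
        13→11: 11 is gray → back edge
First back edge: 13 → 11.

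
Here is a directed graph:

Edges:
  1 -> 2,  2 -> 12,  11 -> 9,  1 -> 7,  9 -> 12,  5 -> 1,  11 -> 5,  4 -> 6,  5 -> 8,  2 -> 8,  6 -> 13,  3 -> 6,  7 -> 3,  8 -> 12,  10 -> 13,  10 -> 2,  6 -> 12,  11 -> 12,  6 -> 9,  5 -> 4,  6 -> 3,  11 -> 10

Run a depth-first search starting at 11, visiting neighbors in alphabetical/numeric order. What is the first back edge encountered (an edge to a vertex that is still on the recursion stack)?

DFS from 11 (visiting neighbors in alphabetical/numeric order); mark gray on enter, black on exit:
11 gray
  5 gray
    1 gray
      2 gray
        8 gray
          12 gray
          12 black
        8 black
        2→12: 12 black — skip
      2 black
      7 gray
        3 gray
          6 gray
            6→3: 3 is gray → back edge
First back edge: 6 → 3.

6→3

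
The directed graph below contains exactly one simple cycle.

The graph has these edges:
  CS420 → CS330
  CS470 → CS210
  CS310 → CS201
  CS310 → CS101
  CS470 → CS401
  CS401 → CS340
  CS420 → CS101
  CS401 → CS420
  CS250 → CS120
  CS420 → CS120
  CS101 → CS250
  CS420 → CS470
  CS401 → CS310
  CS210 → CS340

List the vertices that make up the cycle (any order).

CS401, CS420, CS470

DFS with gray/black marking from CS401:
CS401 gray
  CS420 gray
    CS120 gray
    CS120 black
    CS101 gray
      CS250 gray
        CS250→CS120: CS120 black — skip
      CS250 black
    CS101 black
    CS330 gray
    CS330 black
    CS470 gray
      CS210 gray
        CS340 gray
        CS340 black
      CS210 black
      CS470→CS401: CS401 is gray → back edge
Back edge closes the cycle CS401 → CS420 → CS470 → CS401; its vertices are {CS401, CS420, CS470}.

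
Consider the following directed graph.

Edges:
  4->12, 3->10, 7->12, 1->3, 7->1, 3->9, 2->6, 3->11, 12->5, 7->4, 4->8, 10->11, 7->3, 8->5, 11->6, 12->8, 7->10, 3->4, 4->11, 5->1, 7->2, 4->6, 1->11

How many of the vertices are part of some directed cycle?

6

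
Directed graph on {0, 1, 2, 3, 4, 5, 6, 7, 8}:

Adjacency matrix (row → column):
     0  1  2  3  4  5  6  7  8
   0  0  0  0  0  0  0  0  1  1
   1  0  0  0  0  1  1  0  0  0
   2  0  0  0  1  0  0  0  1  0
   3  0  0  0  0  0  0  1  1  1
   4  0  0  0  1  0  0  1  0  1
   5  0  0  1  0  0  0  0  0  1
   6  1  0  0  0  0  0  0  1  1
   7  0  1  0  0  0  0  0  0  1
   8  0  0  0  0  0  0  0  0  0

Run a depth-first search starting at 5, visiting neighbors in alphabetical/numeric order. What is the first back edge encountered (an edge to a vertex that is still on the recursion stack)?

4->3

DFS from 5 (visiting neighbors in alphabetical/numeric order); mark gray on enter, black on exit:
5 gray
  2 gray
    3 gray
      6 gray
        0 gray
          7 gray
            1 gray
              4 gray
                4→3: 3 is gray → back edge
First back edge: 4 → 3.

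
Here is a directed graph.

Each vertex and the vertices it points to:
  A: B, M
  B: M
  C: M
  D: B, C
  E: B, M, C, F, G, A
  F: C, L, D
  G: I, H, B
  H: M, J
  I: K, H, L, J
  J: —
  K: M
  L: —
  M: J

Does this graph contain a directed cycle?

No

DFS with white/gray/black marking, starting from K:
K gray
  M gray
    J gray
    J black
  M black
K black
A gray
  B gray
    B→M: M black — skip
  B black
  A→M: M black — skip
A black
C gray
  C→M: M black — skip
C black
D gray
  D→B: B black — skip
  D→C: C black — skip
D black
E gray
  E→B: B black — skip
  E→M: M black — skip
  E→C: C black — skip
  F gray
    F→C: C black — skip
    L gray
    L black
    F→D: D black — skip
  F black
  G gray
    I gray
      I→K: K black — skip
      H gray
        H→M: M black — skip
        H→J: J black — skip
      H black
      I→L: L black — skip
      I→J: J black — skip
    I black
    G→H: H black — skip
    G→B: B black — skip
  G black
  E→A: A black — skip
E black
Every edge goes to a white or black vertex — no back edge, so the graph is acyclic.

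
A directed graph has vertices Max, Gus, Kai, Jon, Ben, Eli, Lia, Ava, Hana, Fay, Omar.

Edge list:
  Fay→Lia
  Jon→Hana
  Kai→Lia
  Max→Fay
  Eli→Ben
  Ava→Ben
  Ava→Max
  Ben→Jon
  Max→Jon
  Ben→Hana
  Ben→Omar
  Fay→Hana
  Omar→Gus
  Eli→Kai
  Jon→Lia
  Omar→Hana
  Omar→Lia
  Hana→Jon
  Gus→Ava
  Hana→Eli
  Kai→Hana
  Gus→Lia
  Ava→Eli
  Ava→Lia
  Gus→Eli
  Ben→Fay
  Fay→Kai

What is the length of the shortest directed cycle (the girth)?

2

For each vertex v, BFS finds the shortest path from v back to v.
The shortest such closed walk is Hana → Jon → Hana, length 2.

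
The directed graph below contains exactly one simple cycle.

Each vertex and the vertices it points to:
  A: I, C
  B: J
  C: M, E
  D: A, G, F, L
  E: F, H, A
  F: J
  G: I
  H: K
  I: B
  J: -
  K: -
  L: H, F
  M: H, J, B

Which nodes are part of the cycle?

DFS with gray/black marking from A:
A gray
  I gray
    B gray
      J gray
      J black
    B black
  I black
  C gray
    M gray
      H gray
        K gray
        K black
      H black
      M→J: J black — skip
      M→B: B black — skip
    M black
    E gray
      F gray
        F→J: J black — skip
      F black
      E→H: H black — skip
      E→A: A is gray → back edge
Back edge closes the cycle A → C → E → A; its vertices are {A, C, E}.

A, C, E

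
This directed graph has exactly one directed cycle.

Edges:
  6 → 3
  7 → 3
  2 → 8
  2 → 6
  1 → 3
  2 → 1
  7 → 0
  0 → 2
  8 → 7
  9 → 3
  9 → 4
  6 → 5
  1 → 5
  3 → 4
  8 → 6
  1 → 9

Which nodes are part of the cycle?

DFS with gray/black marking from 0:
0 gray
  2 gray
    8 gray
      6 gray
        3 gray
          4 gray
          4 black
        3 black
        5 gray
        5 black
      6 black
      7 gray
        7→0: 0 is gray → back edge
Back edge closes the cycle 0 → 2 → 8 → 7 → 0; its vertices are {0, 2, 7, 8}.

0, 2, 7, 8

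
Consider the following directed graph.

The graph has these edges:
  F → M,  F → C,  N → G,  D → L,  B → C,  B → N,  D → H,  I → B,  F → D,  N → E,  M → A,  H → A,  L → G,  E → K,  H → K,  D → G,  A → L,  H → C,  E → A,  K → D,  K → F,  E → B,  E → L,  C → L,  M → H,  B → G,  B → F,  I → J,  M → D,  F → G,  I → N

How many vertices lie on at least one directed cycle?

8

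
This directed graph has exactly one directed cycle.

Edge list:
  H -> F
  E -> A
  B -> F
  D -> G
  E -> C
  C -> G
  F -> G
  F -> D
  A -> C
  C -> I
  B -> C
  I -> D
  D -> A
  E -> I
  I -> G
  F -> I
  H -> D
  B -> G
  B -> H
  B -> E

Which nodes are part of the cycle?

DFS with gray/black marking from A:
A gray
  C gray
    G gray
    G black
    I gray
      D gray
        D→G: G black — skip
        D→A: A is gray → back edge
Back edge closes the cycle A → C → I → D → A; its vertices are {A, C, D, I}.

A, C, D, I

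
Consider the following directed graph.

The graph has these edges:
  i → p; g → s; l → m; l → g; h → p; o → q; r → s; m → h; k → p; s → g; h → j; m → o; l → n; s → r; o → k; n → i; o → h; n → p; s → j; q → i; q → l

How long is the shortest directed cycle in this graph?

For each vertex v, BFS finds the shortest path from v back to v.
The shortest such closed walk is g → s → g, length 2.

2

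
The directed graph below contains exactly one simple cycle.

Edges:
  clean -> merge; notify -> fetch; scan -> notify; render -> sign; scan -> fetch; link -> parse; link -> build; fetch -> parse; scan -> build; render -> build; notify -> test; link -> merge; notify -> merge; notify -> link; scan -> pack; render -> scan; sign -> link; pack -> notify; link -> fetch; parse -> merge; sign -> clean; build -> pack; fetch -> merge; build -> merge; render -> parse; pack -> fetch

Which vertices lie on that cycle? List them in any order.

DFS with gray/black marking from link:
link gray
  merge gray
  merge black
  build gray
    build→merge: merge black — skip
    pack gray
      notify gray
        notify→merge: merge black — skip
        test gray
        test black
        fetch gray
          parse gray
            parse→merge: merge black — skip
          parse black
          fetch→merge: merge black — skip
        fetch black
        notify→link: link is gray → back edge
Back edge closes the cycle link → build → pack → notify → link; its vertices are {link, pack, build, notify}.

link, pack, build, notify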